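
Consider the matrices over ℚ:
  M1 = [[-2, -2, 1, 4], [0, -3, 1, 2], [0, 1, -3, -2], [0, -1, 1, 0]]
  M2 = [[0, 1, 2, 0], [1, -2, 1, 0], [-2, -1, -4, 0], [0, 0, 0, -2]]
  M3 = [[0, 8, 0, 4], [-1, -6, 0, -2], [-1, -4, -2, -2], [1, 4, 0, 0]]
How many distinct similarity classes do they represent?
2 classes: {M1, M2}, {M3}

Characteristic polynomials: χ_{M1} = (x + 2)^4, χ_{M2} = (x + 2)^4, χ_{M3} = (x + 2)^4.

{M1, M2}: invariant factors x + 2, (x + 2)^3.

{M3}: invariant factors x + 2, x + 2, (x + 2)^2.

Matrices are similar if and only if their invariant-factor lists agree; the partition into similarity classes is {M1, M2}, {M3}.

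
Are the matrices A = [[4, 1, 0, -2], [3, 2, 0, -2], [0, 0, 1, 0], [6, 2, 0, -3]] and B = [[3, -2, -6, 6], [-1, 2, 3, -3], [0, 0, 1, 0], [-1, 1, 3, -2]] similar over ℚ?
Two matrices over a field are similar if and only if they have the same invariant factors.

Both A and B have characteristic polynomial (x - 1)^4 and minimal polynomial (x - 1)^2. Computing further, both have invariant factors x - 1, x - 1, (x - 1)^2. Hence A and B are similar.

Yes.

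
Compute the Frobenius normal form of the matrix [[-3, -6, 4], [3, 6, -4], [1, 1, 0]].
R = [[0, 0, 0], [1, 0, 0], [0, 1, 3]]

The invariant factors of A (the non-unit diagonal entries of the Smith normal form of xI - A over ℚ[x]) are x^2(x - 3), each dividing the next. The characteristic polynomial is their product, x^2(x - 3).

The rational canonical form is the block-diagonal matrix of companion matrices C(f_i):
R = [[0, 0, 0], [1, 0, 0], [0, 1, 3]].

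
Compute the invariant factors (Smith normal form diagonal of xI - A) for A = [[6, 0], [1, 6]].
(x - 6)^2

The Jordan structure of A has elementary divisors (x - 6)^2. Arranging the block sizes at each eigenvalue in decreasing order and taking row products gives the invariant factors.

Invariant factors (smallest first, each dividing the next): (x - 6)^2.

Check: the last factor (x - 6)^2 is the minimal polynomial, and the product (x - 6)^2 is the characteristic polynomial.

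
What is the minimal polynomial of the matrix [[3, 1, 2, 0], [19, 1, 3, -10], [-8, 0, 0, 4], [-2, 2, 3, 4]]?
m_A(x) = (x - 2)^3

The characteristic polynomial factors as (x - 2)^4. The minimal polynomial is ∏(x - λ)^{k_λ} where k_λ is the size of the largest Jordan block at λ.

For λ = 2: rank(A - 2I) = 2, and the largest Jordan block has size 3 (the smallest k with rank((A - 2I)^k) = rank((A - 2I)^(k+1))).

So m_A(x) = (x - 2)^3.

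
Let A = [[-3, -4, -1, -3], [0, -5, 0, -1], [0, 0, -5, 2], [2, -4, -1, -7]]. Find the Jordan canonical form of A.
J = [[-5, 1, 0, 0], [0, -5, 1, 0], [0, 0, -5, 0], [0, 0, 0, -5]]

The characteristic polynomial is det(xI - A) = (x + 5)^4, so the eigenvalues are -5 (algebraic multiplicity 4).

For λ = -5: rank(A + 5I) = 2, rank((A + 5I)^2) = 1, rank((A + 5I)^3) = 0. The eigenspace has dimension 4 - 2 = 2, so there are 2 Jordan blocks; the rank sequence gives block sizes [3, 1].

Assembling the blocks gives the Jordan form J above.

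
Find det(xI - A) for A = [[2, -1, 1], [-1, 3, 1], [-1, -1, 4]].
xI - A = [[x - 2, 1, -1], [1, x - 3, -1], [1, 1, x - 4]].

Expanding det(xI - A) along the first row:
det(xI - A) = + (x - 2)·det([[x - 3, -1], [1, x - 4]]) - (1)·det([[1, -1], [1, x - 4]]) + (-1)·det([[1, x - 3], [1, 1]]).

Evaluating gives χ_A(x) = x^3 - 9x^2 + 27x - 27 = (x - 3)^3.

χ_A(x) = (x - 3)^3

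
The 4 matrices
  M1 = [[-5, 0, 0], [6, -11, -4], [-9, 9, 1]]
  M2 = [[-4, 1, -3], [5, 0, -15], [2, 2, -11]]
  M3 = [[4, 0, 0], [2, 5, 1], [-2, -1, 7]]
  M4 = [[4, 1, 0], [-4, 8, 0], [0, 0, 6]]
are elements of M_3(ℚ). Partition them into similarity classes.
Characteristic polynomials: χ_{M1} = (x + 5)^3, χ_{M2} = (x + 5)^3, χ_{M3} = (x - 6)^2(x - 4), χ_{M4} = (x - 6)^3.

{M1, M2}: invariant factors x + 5, (x + 5)^2.

{M3}: invariant factors (x - 6)^2(x - 4).

{M4}: invariant factors x - 6, (x - 6)^2.

Matrices are similar if and only if their invariant-factor lists agree; the partition into similarity classes is {M1, M2}, {M3}, {M4}.

3 classes: {M1, M2}, {M3}, {M4}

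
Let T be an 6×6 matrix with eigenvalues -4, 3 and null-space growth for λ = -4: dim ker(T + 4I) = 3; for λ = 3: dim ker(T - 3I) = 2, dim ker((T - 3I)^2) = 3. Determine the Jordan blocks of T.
Jordan blocks: (-4, 1), (-4, 1), (-4, 1), (3, 2), (3, 1)

λ = -4: successive nullity increments [3] count blocks of size ≥ k; block sizes are [1, 1, 1].
λ = 3: successive nullity increments [2, 1] count blocks of size ≥ k; block sizes are [2, 1].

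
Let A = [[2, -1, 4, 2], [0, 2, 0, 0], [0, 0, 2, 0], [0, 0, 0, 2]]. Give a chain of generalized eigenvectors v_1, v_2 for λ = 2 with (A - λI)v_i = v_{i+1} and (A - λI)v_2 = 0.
v_1 = [[-2, -1, 0, 0]]^T, v_2 = [[1, 0, 0, 0]]^T

We seek v_1 ∈ ker((A - 2I)^2) \ ker(A - 2I), then set v_{i+1} = (A - 2I) v_i.

One such chain is v_1 = [[-2, -1, 0, 0]]^T, v_2 = [[1, 0, 0, 0]]^T. Check: (A - 2I) v_2 = [[0, 0, 0, 0]]^T = 0.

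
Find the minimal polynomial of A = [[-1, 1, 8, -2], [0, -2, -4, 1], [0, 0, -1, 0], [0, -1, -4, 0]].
m_A(x) = (x + 1)^3

The characteristic polynomial factors as (x + 1)^4. The minimal polynomial is ∏(x - λ)^{k_λ} where k_λ is the size of the largest Jordan block at λ.

For λ = -1: rank(A + I) = 2, and the largest Jordan block has size 3 (the smallest k with rank((A + I)^k) = rank((A + I)^(k+1))).

So m_A(x) = (x + 1)^3.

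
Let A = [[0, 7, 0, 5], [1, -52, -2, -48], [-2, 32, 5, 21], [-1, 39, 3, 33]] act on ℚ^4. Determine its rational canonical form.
R = [[0, 0, 0, 125], [1, 0, 0, -50], [0, 1, 0, -60], [0, 0, 1, -14]]

The invariant factors of A (the non-unit diagonal entries of the Smith normal form of xI - A over ℚ[x]) are (x - 1)(x + 5)^3, each dividing the next. The characteristic polynomial is their product, (x - 1)(x + 5)^3.

The rational canonical form is the block-diagonal matrix of companion matrices C(f_i):
R = [[0, 0, 0, 125], [1, 0, 0, -50], [0, 1, 0, -60], [0, 0, 1, -14]].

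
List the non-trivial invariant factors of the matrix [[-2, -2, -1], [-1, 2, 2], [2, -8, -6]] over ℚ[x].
The Jordan structure of A has elementary divisors (x + 2)^3. Arranging the block sizes at each eigenvalue in decreasing order and taking row products gives the invariant factors.

Invariant factors (smallest first, each dividing the next): (x + 2)^3.

Check: the last factor (x + 2)^3 is the minimal polynomial, and the product (x + 2)^3 is the characteristic polynomial.

(x + 2)^3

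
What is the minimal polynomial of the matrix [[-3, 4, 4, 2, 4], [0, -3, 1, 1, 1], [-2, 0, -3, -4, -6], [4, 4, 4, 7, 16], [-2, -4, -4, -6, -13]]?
The characteristic polynomial factors as (x + 1)(x + 3)^3(x + 5). The minimal polynomial is ∏(x - λ)^{k_λ} where k_λ is the size of the largest Jordan block at λ.

For λ = -5: rank(A + 5I) = 4, and the largest Jordan block has size 1 (the smallest k with rank((A + 5I)^k) = rank((A + 5I)^(k+1))).
For λ = -3: rank(A + 3I) = 3, and the largest Jordan block has size 2 (the smallest k with rank((A + 3I)^k) = rank((A + 3I)^(k+1))).
For λ = -1: rank(A + I) = 4, and the largest Jordan block has size 1 (the smallest k with rank((A + I)^k) = rank((A + I)^(k+1))).

So m_A(x) = (x + 1)(x + 3)^2(x + 5).

m_A(x) = (x + 1)(x + 3)^2(x + 5)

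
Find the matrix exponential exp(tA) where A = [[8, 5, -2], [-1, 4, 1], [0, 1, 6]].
A has Jordan form J = [[6, 1, 0], [0, 6, 1], [0, 0, 6]] with A = PJP^{-1}, so e^{tA} = P e^{tJ} P^{-1}.

For a Jordan block J_k(λ), e^{tJ_k(λ)} = e^{λt} · (I + tN + t^2 N^2/2! + ... + t^{k-1} N^{k-1}/(k-1)!) where N is the nilpotent superdiagonal part.

Assembling the blocks and conjugating back gives the entries of e^{tA} as shown above.

e^{tA} = [[(-t^2 + 4*t + 2)*e^{6*t}/2, t*(5 - t)*e^{6*t}, t*(t - 4)*e^{6*t}/2], [-t*e^{6*t}, (1 - 2*t)*e^{6*t}, t*e^{6*t}], [-t^2*e^{6*t}/2, t*(1 - t)*e^{6*t}, (t^2 + 2)*e^{6*t}/2]]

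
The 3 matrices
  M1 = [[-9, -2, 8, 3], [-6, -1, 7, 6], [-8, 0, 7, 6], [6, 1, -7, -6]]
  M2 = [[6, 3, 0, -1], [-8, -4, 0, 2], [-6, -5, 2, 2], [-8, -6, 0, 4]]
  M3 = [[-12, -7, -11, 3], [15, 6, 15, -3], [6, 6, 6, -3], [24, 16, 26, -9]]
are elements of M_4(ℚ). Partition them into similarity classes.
3 classes: {M1}, {M2}, {M3}

Characteristic polynomials: χ_{M1} = x(x + 3)^3, χ_{M2} = (x - 2)^4, χ_{M3} = x(x + 3)^3.

{M1}: invariant factors x(x + 3)^3.

{M2}: invariant factors (x - 2)^2, (x - 2)^2.

{M3}: invariant factors x + 3, x(x + 3)^2.

Matrices are similar if and only if their invariant-factor lists agree; the partition into similarity classes is {M1}, {M2}, {M3}.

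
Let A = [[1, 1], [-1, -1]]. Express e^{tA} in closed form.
e^{tA} = [[t + 1, t], [-t, 1 - t]]

A has Jordan form J = [[0, 1], [0, 0]] with A = PJP^{-1}, so e^{tA} = P e^{tJ} P^{-1}.

For a Jordan block J_k(λ), e^{tJ_k(λ)} = e^{λt} · (I + tN + t^2 N^2/2! + ... + t^{k-1} N^{k-1}/(k-1)!) where N is the nilpotent superdiagonal part.

Assembling the blocks and conjugating back gives the entries of e^{tA} as shown above.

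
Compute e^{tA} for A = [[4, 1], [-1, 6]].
e^{tA} = [[(1 - t)*e^{5*t}, t*e^{5*t}], [-t*e^{5*t}, (t + 1)*e^{5*t}]]

A has Jordan form J = [[5, 1], [0, 5]] with A = PJP^{-1}, so e^{tA} = P e^{tJ} P^{-1}.

For a Jordan block J_k(λ), e^{tJ_k(λ)} = e^{λt} · (I + tN + t^2 N^2/2! + ... + t^{k-1} N^{k-1}/(k-1)!) where N is the nilpotent superdiagonal part.

Assembling the blocks and conjugating back gives the entries of e^{tA} as shown above.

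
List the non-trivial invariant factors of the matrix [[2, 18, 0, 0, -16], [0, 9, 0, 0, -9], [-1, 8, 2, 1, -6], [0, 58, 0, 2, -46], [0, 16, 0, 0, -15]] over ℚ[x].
The Jordan structure of A has elementary divisors (x + 3)^2, (x - 2)^2, (x - 2). Arranging the block sizes at each eigenvalue in decreasing order and taking row products gives the invariant factors.

Invariant factors (smallest first, each dividing the next): x - 2, (x - 2)^2(x + 3)^2.

Check: the last factor (x - 2)^2(x + 3)^2 is the minimal polynomial, and the product (x - 2)^3(x + 3)^2 is the characteristic polynomial.

x - 2, (x - 2)^2(x + 3)^2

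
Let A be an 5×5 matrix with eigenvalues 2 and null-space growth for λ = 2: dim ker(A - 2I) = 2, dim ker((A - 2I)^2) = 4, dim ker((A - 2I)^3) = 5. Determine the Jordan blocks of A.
λ = 2: successive nullity increments [2, 2, 1] count blocks of size ≥ k; block sizes are [3, 2].

Jordan blocks: (2, 3), (2, 2)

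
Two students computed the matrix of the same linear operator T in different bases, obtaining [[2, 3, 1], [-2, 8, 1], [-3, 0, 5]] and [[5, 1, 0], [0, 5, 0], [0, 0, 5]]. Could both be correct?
No.

Both have characteristic polynomial (x - 5)^3, but the minimal polynomial of A is (x - 5)^3 while the minimal polynomial of B is (x - 5)^2. The minimal polynomial is a similarity invariant, so A and B are not similar.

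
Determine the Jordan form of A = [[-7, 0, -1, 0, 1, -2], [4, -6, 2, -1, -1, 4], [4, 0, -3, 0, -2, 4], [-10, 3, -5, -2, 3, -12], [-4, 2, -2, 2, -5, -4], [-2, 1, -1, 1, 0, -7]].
The characteristic polynomial is det(xI - A) = (x + 5)^6, so the eigenvalues are -5 (algebraic multiplicity 6).

For λ = -5: rank(A + 5I) = 3, rank((A + 5I)^2) = 1, rank((A + 5I)^3) = 0. The eigenspace has dimension 6 - 3 = 3, so there are 3 Jordan blocks; the rank sequence gives block sizes [3, 2, 1].

Assembling the blocks gives the Jordan form J above.

J = [[-5, 1, 0, 0, 0, 0], [0, -5, 1, 0, 0, 0], [0, 0, -5, 0, 0, 0], [0, 0, 0, -5, 1, 0], [0, 0, 0, 0, -5, 0], [0, 0, 0, 0, 0, -5]]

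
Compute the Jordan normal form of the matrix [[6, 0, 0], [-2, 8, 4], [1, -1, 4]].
The characteristic polynomial is det(xI - A) = (x - 6)^3, so the eigenvalues are 6 (algebraic multiplicity 3).

For λ = 6: rank(A - 6I) = 1, rank((A - 6I)^2) = 0. The eigenspace has dimension 3 - 1 = 2, so there are 2 Jordan blocks; the rank sequence gives block sizes [2, 1].

Assembling the blocks gives the Jordan form J above.

J = [[6, 1, 0], [0, 6, 0], [0, 0, 6]]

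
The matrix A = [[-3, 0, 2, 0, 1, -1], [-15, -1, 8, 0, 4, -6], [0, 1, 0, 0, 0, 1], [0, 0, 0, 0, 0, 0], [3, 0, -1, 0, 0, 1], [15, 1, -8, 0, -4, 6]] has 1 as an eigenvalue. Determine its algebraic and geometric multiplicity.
algebraic multiplicity 2, geometric multiplicity 1

The characteristic polynomial is x^4(x - 1)^2, so the factor x - 1 appears with exponent 2: the algebraic multiplicity is 2.

rank(A - I) = 5, so the eigenspace has dimension 6 - 5 = 1: the geometric multiplicity is 1.

Since 1 < 2, A is not diagonalizable.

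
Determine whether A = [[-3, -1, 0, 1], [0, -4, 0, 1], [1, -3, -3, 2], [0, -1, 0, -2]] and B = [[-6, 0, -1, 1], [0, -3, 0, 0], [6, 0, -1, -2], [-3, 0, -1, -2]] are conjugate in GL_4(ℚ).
Both have characteristic polynomial (x + 3)^4 and minimal polynomial (x + 3)^2. But rank(A + 3I) = 2 for A while rank(B + 3I) = 1 for B, so the number of Jordan blocks at λ = -3 differs. A and B are not similar.

No.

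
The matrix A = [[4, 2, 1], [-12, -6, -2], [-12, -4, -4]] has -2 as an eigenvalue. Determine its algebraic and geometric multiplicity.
algebraic multiplicity 3, geometric multiplicity 2

The characteristic polynomial is (x + 2)^3, so the factor x + 2 appears with exponent 3: the algebraic multiplicity is 3.

rank(A + 2I) = 1, so the eigenspace has dimension 3 - 1 = 2: the geometric multiplicity is 2.

Since 2 < 3, A is not diagonalizable.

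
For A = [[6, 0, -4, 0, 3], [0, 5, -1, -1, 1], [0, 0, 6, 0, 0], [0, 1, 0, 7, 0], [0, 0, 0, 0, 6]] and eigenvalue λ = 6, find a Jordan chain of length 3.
We seek v_1 ∈ ker((A - 6I)^3) \ ker((A - 6I)^2), then set v_{i+1} = (A - 6I) v_i.

One such chain is v_1 = [[-2, 0, 1, 0, 2]]^T, v_2 = [[2, 1, 0, 0, 0]]^T, v_3 = [[0, -1, 0, 1, 0]]^T. Check: (A - 6I) v_3 = [[0, 0, 0, 0, 0]]^T = 0.

v_1 = [[-2, 0, 1, 0, 2]]^T, v_2 = [[2, 1, 0, 0, 0]]^T, v_3 = [[0, -1, 0, 1, 0]]^T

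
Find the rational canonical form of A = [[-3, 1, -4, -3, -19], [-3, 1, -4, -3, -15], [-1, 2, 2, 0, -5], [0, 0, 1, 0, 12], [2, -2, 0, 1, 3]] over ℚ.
The invariant factors of A (the non-unit diagonal entries of the Smith normal form of xI - A over ℚ[x]) are (x + 1)(x^2 - 2x - 2)^2, each dividing the next. The characteristic polynomial is their product, (x + 1)(x^2 - 2x - 2)^2.

The rational canonical form is the block-diagonal matrix of companion matrices C(f_i):
R = [[0, 0, 0, 0, -4], [1, 0, 0, 0, -12], [0, 1, 0, 0, -8], [0, 0, 1, 0, 4], [0, 0, 0, 1, 3]].

Note the characteristic polynomial does not split into linear factors over ℚ, so A has no Jordan form over ℚ; the rational canonical form exists over any field.

R = [[0, 0, 0, 0, -4], [1, 0, 0, 0, -12], [0, 1, 0, 0, -8], [0, 0, 1, 0, 4], [0, 0, 0, 1, 3]]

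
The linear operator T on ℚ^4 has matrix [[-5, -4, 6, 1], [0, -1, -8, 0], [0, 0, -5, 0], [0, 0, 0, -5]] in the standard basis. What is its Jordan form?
J = [[-5, 1, 0, 0], [0, -5, 0, 0], [0, 0, -5, 0], [0, 0, 0, -1]]

The characteristic polynomial is det(xI - A) = (x + 1)(x + 5)^3, so the eigenvalues are -5 (algebraic multiplicity 3), -1 (algebraic multiplicity 1).

For λ = -5: rank(A + 5I) = 2, rank((A + 5I)^2) = 1. The eigenspace has dimension 4 - 2 = 2, so there are 2 Jordan blocks; the rank sequence gives block sizes [2, 1].

For λ = -1: algebraic multiplicity 1 gives one 1×1 block.

Assembling the blocks gives the Jordan form J above.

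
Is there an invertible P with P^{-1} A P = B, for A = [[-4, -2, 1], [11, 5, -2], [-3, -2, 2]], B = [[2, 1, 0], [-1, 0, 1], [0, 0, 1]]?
Yes.

Two matrices over a field are similar if and only if they have the same invariant factors.

Both A and B have characteristic polynomial (x - 1)^3 and minimal polynomial (x - 1)^3. Computing further, both have invariant factors (x - 1)^3. Hence A and B are similar.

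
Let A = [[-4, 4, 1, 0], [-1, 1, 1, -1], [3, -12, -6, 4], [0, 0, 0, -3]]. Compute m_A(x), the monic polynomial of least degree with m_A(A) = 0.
m_A(x) = (x + 3)^2

The characteristic polynomial factors as (x + 3)^4. The minimal polynomial is ∏(x - λ)^{k_λ} where k_λ is the size of the largest Jordan block at λ.

For λ = -3: rank(A + 3I) = 2, and the largest Jordan block has size 2 (the smallest k with rank((A + 3I)^k) = rank((A + 3I)^(k+1))).

So m_A(x) = (x + 3)^2.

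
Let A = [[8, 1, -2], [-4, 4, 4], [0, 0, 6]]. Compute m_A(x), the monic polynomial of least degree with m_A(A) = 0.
The characteristic polynomial factors as (x - 6)^3. The minimal polynomial is ∏(x - λ)^{k_λ} where k_λ is the size of the largest Jordan block at λ.

For λ = 6: rank(A - 6I) = 1, and the largest Jordan block has size 2 (the smallest k with rank((A - 6I)^k) = rank((A - 6I)^(k+1))).

So m_A(x) = (x - 6)^2.

m_A(x) = (x - 6)^2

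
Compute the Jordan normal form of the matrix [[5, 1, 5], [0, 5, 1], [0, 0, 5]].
The characteristic polynomial is det(xI - A) = (x - 5)^3, so the eigenvalues are 5 (algebraic multiplicity 3).

For λ = 5: rank(A - 5I) = 2, rank((A - 5I)^2) = 1, rank((A - 5I)^3) = 0. The eigenspace has dimension 3 - 2 = 1, so there is 1 Jordan block; the rank sequence gives block sizes [3].

Assembling the blocks gives the Jordan form J above.

J = [[5, 1, 0], [0, 5, 1], [0, 0, 5]]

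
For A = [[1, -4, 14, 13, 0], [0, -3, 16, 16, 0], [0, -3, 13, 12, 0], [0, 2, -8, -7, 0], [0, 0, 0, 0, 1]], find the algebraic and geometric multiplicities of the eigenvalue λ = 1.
The characteristic polynomial is (x - 1)^5, so the factor x - 1 appears with exponent 5: the algebraic multiplicity is 5.

rank(A - I) = 2, so the eigenspace has dimension 5 - 2 = 3: the geometric multiplicity is 3.

Since 3 < 5, A is not diagonalizable.

algebraic multiplicity 5, geometric multiplicity 3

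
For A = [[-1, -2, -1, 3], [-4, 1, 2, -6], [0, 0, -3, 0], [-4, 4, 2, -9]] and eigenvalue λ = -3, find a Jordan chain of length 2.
We seek v_1 ∈ ker((A + 3I)^2) \ ker(A + 3I), then set v_{i+1} = (A + 3I) v_i.

One such chain is v_1 = [[2, 10, 1, 6]]^T, v_2 = [[1, -2, 0, -2]]^T. Check: (A + 3I) v_2 = [[0, 0, 0, 0]]^T = 0.

v_1 = [[2, 10, 1, 6]]^T, v_2 = [[1, -2, 0, -2]]^T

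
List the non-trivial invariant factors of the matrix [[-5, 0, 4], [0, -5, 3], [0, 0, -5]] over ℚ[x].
The Jordan structure of A has elementary divisors (x + 5)^2, (x + 5). Arranging the block sizes at each eigenvalue in decreasing order and taking row products gives the invariant factors.

Invariant factors (smallest first, each dividing the next): x + 5, (x + 5)^2.

Check: the last factor (x + 5)^2 is the minimal polynomial, and the product (x + 5)^3 is the characteristic polynomial.

x + 5, (x + 5)^2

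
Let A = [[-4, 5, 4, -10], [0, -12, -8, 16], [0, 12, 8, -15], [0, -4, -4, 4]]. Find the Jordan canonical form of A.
The characteristic polynomial is det(xI - A) = (x - 2)^2(x + 4)^2, so the eigenvalues are -4 (algebraic multiplicity 2), 2 (algebraic multiplicity 2).

For λ = -4: rank(A + 4I) = 3, rank((A + 4I)^2) = 2. The eigenspace has dimension 4 - 3 = 1, so there is 1 Jordan block; the rank sequence gives block sizes [2].

For λ = 2: rank(A - 2I) = 3, rank((A - 2I)^2) = 2. The eigenspace has dimension 4 - 3 = 1, so there is 1 Jordan block; the rank sequence gives block sizes [2].

Assembling the blocks gives the Jordan form J above.

J = [[-4, 1, 0, 0], [0, -4, 0, 0], [0, 0, 2, 1], [0, 0, 0, 2]]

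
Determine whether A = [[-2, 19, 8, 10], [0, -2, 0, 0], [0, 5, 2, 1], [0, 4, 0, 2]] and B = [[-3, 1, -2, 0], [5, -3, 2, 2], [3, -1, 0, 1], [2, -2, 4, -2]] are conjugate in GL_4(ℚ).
No.

trace(A) = 0 but trace(B) = -8. The trace is a similarity invariant, so A and B are not similar.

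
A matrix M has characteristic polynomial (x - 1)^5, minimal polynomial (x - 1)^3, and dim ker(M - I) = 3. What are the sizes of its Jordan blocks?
λ = 1: algebraic multiplicity 5 (exponent in χ_M), largest block size 3 (exponent in m_M), 3 blocks (geometric multiplicity). These force block sizes [3, 1, 1].

Jordan blocks: (1, 3), (1, 1), (1, 1)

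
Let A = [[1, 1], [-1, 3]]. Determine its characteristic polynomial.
χ_A(x) = (x - 2)^2

xI - A = [[x - 1, -1], [1, x - 3]].

Expanding det(xI - A) along the first row:
det(xI - A) = + (x - 1)·det([[x - 3]]) - (-1)·det([[1]]).

Evaluating gives χ_A(x) = x^2 - 4x + 4 = (x - 2)^2.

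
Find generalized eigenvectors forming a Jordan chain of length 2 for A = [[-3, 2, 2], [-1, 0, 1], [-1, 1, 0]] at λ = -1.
v_1 = [[0, 1, 0]]^T, v_2 = [[2, 1, 1]]^T

We seek v_1 ∈ ker((A + I)^2) \ ker(A + I), then set v_{i+1} = (A + I) v_i.

One such chain is v_1 = [[0, 1, 0]]^T, v_2 = [[2, 1, 1]]^T. Check: (A + I) v_2 = [[0, 0, 0]]^T = 0.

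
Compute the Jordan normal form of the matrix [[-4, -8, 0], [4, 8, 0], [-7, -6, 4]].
J = [[0, 0, 0], [0, 4, 1], [0, 0, 4]]

The characteristic polynomial is det(xI - A) = x(x - 4)^2, so the eigenvalues are 0 (algebraic multiplicity 1), 4 (algebraic multiplicity 2).

For λ = 0: algebraic multiplicity 1 gives one 1×1 block.

For λ = 4: rank(A - 4I) = 2, rank((A - 4I)^2) = 1. The eigenspace has dimension 3 - 2 = 1, so there is 1 Jordan block; the rank sequence gives block sizes [2].

Assembling the blocks gives the Jordan form J above.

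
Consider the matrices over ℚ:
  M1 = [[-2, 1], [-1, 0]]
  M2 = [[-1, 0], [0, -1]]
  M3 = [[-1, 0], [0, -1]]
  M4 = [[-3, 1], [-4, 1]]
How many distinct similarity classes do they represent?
Characteristic polynomials: χ_{M1} = (x + 1)^2, χ_{M2} = (x + 1)^2, χ_{M3} = (x + 1)^2, χ_{M4} = (x + 1)^2.

{M1, M4}: invariant factors (x + 1)^2.

{M2, M3}: invariant factors x + 1, x + 1.

Matrices are similar if and only if their invariant-factor lists agree; the partition into similarity classes is {M1, M4}, {M2, M3}.

2 classes: {M1, M4}, {M2, M3}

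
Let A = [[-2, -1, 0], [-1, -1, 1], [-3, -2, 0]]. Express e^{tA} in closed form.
A has Jordan form J = [[-1, 1, 0], [0, -1, 1], [0, 0, -1]] with A = PJP^{-1}, so e^{tA} = P e^{tJ} P^{-1}.

For a Jordan block J_k(λ), e^{tJ_k(λ)} = e^{λt} · (I + tN + t^2 N^2/2! + ... + t^{k-1} N^{k-1}/(k-1)!) where N is the nilpotent superdiagonal part.

Assembling the blocks and conjugating back gives the entries of e^{tA} as shown above.

e^{tA} = [[(t^2 - t + 1)*e^{-t}, t*(t - 2)*e^{-t}/2, -t^2*e^{-t}/2], [t*(-t - 1)*e^{-t}, (2 - t^2)*e^{-t}/2, t*(t + 2)*e^{-t}/2], [t*(t - 3)*e^{-t}, t*(t - 4)*e^{-t}/2, (-t^2/2 + t + 1)*e^{-t}]]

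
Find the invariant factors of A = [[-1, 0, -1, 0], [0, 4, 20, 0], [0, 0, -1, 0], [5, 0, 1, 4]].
The Jordan structure of A has elementary divisors (x + 1)^2, (x - 4), (x - 4). Arranging the block sizes at each eigenvalue in decreasing order and taking row products gives the invariant factors.

Invariant factors (smallest first, each dividing the next): x - 4, (x - 4)(x + 1)^2.

Check: the last factor (x - 4)(x + 1)^2 is the minimal polynomial, and the product (x - 4)^2(x + 1)^2 is the characteristic polynomial.

x - 4, (x - 4)(x + 1)^2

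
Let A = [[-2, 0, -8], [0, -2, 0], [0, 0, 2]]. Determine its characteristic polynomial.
xI - A = [[x + 2, 0, 8], [0, x + 2, 0], [0, 0, x - 2]].

Expanding det(xI - A) along the first row:
det(xI - A) = + (x + 2)·det([[x + 2, 0], [0, x - 2]]) - (0)·det([[0, 0], [0, x - 2]]) + (8)·det([[0, x + 2], [0, 0]]).

Evaluating gives χ_A(x) = x^3 + 2x^2 - 4x - 8 = (x - 2)(x + 2)^2.

χ_A(x) = (x - 2)(x + 2)^2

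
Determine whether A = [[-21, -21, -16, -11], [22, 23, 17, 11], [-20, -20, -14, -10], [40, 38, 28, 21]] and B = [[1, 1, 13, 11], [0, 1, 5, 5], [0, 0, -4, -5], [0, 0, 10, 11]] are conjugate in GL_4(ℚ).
No.

Both have characteristic polynomial (x - 6)(x - 1)^3, but the minimal polynomial of A is (x - 6)(x - 1)^3 while the minimal polynomial of B is (x - 6)(x - 1)^2. The minimal polynomial is a similarity invariant, so A and B are not similar.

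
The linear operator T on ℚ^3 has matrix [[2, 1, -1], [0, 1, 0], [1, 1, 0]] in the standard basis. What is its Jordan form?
J = [[1, 1, 0], [0, 1, 0], [0, 0, 1]]

The characteristic polynomial is det(xI - A) = (x - 1)^3, so the eigenvalues are 1 (algebraic multiplicity 3).

For λ = 1: rank(A - I) = 1, rank((A - I)^2) = 0. The eigenspace has dimension 3 - 1 = 2, so there are 2 Jordan blocks; the rank sequence gives block sizes [2, 1].

Assembling the blocks gives the Jordan form J above.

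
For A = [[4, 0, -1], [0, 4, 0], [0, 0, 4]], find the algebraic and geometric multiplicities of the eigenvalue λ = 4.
The characteristic polynomial is (x - 4)^3, so the factor x - 4 appears with exponent 3: the algebraic multiplicity is 3.

rank(A - 4I) = 1, so the eigenspace has dimension 3 - 1 = 2: the geometric multiplicity is 2.

Since 2 < 3, A is not diagonalizable.

algebraic multiplicity 3, geometric multiplicity 2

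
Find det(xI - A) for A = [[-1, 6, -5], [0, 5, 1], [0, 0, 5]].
xI - A = [[x + 1, -6, 5], [0, x - 5, -1], [0, 0, x - 5]].

Expanding det(xI - A) along the first row:
det(xI - A) = + (x + 1)·det([[x - 5, -1], [0, x - 5]]) - (-6)·det([[0, -1], [0, x - 5]]) + (5)·det([[0, x - 5], [0, 0]]).

Evaluating gives χ_A(x) = x^3 - 9x^2 + 15x + 25 = (x - 5)^2(x + 1).

χ_A(x) = (x - 5)^2(x + 1)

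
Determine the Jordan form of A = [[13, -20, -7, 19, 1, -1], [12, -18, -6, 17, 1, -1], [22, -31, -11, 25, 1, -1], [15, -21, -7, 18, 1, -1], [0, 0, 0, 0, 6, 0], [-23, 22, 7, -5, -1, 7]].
J = [[-1, 1, 0, 0, 0, 0], [0, -1, 1, 0, 0, 0], [0, 0, -1, 0, 0, 0], [0, 0, 0, 6, 1, 0], [0, 0, 0, 0, 6, 0], [0, 0, 0, 0, 0, 6]]

The characteristic polynomial is det(xI - A) = (x - 6)^3(x + 1)^3, so the eigenvalues are -1 (algebraic multiplicity 3), 6 (algebraic multiplicity 3).

For λ = -1: rank(A + I) = 5, rank((A + I)^2) = 4, rank((A + I)^3) = 3. The eigenspace has dimension 6 - 5 = 1, so there is 1 Jordan block; the rank sequence gives block sizes [3].

For λ = 6: rank(A - 6I) = 4, rank((A - 6I)^2) = 3. The eigenspace has dimension 6 - 4 = 2, so there are 2 Jordan blocks; the rank sequence gives block sizes [2, 1].

Assembling the blocks gives the Jordan form J above.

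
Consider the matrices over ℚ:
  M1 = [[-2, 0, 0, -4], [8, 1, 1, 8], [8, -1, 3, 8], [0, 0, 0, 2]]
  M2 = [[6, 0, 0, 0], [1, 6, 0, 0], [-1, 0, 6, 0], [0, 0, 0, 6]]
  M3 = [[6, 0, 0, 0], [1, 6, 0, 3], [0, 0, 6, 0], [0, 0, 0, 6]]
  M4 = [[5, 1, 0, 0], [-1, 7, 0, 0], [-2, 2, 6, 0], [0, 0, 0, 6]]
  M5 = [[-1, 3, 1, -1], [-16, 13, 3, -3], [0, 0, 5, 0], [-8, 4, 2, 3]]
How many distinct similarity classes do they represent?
Characteristic polynomials: χ_{M1} = (x - 2)^3(x + 2), χ_{M2} = (x - 6)^4, χ_{M3} = (x - 6)^4, χ_{M4} = (x - 6)^4, χ_{M5} = (x - 5)^4.

{M1}: invariant factors x - 2, (x - 2)^2(x + 2).

{M2, M3, M4}: invariant factors x - 6, x - 6, (x - 6)^2.

{M5}: invariant factors x - 5, (x - 5)^3.

Matrices are similar if and only if their invariant-factor lists agree; the partition into similarity classes is {M1}, {M2, M3, M4}, {M5}.

3 classes: {M1}, {M2, M3, M4}, {M5}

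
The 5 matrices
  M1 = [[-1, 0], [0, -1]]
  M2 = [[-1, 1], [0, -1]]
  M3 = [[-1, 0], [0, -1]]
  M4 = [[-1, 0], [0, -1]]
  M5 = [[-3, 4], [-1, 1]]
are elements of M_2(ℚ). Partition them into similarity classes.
2 classes: {M1, M3, M4}, {M2, M5}

Characteristic polynomials: χ_{M1} = (x + 1)^2, χ_{M2} = (x + 1)^2, χ_{M3} = (x + 1)^2, χ_{M4} = (x + 1)^2, χ_{M5} = (x + 1)^2.

{M1, M3, M4}: invariant factors x + 1, x + 1.

{M2, M5}: invariant factors (x + 1)^2.

Matrices are similar if and only if their invariant-factor lists agree; the partition into similarity classes is {M1, M3, M4}, {M2, M5}.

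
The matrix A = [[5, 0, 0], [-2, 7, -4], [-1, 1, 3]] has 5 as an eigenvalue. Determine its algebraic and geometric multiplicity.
The characteristic polynomial is (x - 5)^3, so the factor x - 5 appears with exponent 3: the algebraic multiplicity is 3.

rank(A - 5I) = 1, so the eigenspace has dimension 3 - 1 = 2: the geometric multiplicity is 2.

Since 2 < 3, A is not diagonalizable.

algebraic multiplicity 3, geometric multiplicity 2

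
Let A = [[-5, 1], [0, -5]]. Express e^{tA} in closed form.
A has Jordan form J = [[-5, 1], [0, -5]] with A = PJP^{-1}, so e^{tA} = P e^{tJ} P^{-1}.

For a Jordan block J_k(λ), e^{tJ_k(λ)} = e^{λt} · (I + tN + t^2 N^2/2! + ... + t^{k-1} N^{k-1}/(k-1)!) where N is the nilpotent superdiagonal part.

Assembling the blocks and conjugating back gives the entries of e^{tA} as shown above.

e^{tA} = [[e^{-5*t}, t*e^{-5*t}], [0, e^{-5*t}]]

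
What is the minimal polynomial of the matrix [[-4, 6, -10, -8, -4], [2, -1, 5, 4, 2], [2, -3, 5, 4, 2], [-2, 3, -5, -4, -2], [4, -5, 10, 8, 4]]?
m_A(x) = x^3

The characteristic polynomial factors as x^5. The minimal polynomial is ∏(x - λ)^{k_λ} where k_λ is the size of the largest Jordan block at λ.

For λ = 0: rank(A) = 2, and the largest Jordan block has size 3 (the smallest k with rank(A^k) = rank(A^(k+1))).

So m_A(x) = x^3.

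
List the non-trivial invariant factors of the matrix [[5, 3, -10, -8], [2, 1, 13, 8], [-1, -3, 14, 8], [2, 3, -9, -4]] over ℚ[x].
x - 4, (x - 4)^3

The Jordan structure of A has elementary divisors (x - 4)^3, (x - 4). Arranging the block sizes at each eigenvalue in decreasing order and taking row products gives the invariant factors.

Invariant factors (smallest first, each dividing the next): x - 4, (x - 4)^3.

Check: the last factor (x - 4)^3 is the minimal polynomial, and the product (x - 4)^4 is the characteristic polynomial.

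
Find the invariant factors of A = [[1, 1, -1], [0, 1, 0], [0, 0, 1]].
x - 1, (x - 1)^2

The Jordan structure of A has elementary divisors (x - 1)^2, (x - 1). Arranging the block sizes at each eigenvalue in decreasing order and taking row products gives the invariant factors.

Invariant factors (smallest first, each dividing the next): x - 1, (x - 1)^2.

Check: the last factor (x - 1)^2 is the minimal polynomial, and the product (x - 1)^3 is the characteristic polynomial.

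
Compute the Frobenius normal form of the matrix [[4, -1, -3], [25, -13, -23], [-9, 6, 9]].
R = [[0, 0, 3], [1, 0, -3], [0, 1, 0]]

The invariant factors of A (the non-unit diagonal entries of the Smith normal form of xI - A over ℚ[x]) are x^3 + 3x - 3, each dividing the next. The characteristic polynomial is their product, x^3 + 3x - 3.

The rational canonical form is the block-diagonal matrix of companion matrices C(f_i):
R = [[0, 0, 3], [1, 0, -3], [0, 1, 0]].

Note the characteristic polynomial does not split into linear factors over ℚ, so A has no Jordan form over ℚ; the rational canonical form exists over any field.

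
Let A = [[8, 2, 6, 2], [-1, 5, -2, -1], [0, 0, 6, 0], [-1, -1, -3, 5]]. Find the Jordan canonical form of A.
The characteristic polynomial is det(xI - A) = (x - 6)^4, so the eigenvalues are 6 (algebraic multiplicity 4).

For λ = 6: rank(A - 6I) = 2, rank((A - 6I)^2) = 1, rank((A - 6I)^3) = 0. The eigenspace has dimension 4 - 2 = 2, so there are 2 Jordan blocks; the rank sequence gives block sizes [3, 1].

Assembling the blocks gives the Jordan form J above.

J = [[6, 1, 0, 0], [0, 6, 1, 0], [0, 0, 6, 0], [0, 0, 0, 6]]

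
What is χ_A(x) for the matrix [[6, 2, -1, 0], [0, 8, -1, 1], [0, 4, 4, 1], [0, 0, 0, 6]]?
xI - A = [[x - 6, -2, 1, 0], [0, x - 8, 1, -1], [0, -4, x - 4, -1], [0, 0, 0, x - 6]].

Expanding det(xI - A) along the first row:
det(xI - A) = + (x - 6)·det([[x - 8, 1, -1], [-4, x - 4, -1], [0, 0, x - 6]]) - (-2)·det([[0, 1, -1], [0, x - 4, -1], [0, 0, x - 6]]) + (1)·det([[0, x - 8, -1], [0, -4, -1], [0, 0, x - 6]]) - (0)·det([[0, x - 8, 1], [0, -4, x - 4], [0, 0, 0]]).

Evaluating gives χ_A(x) = x^4 - 24x^3 + 216x^2 - 864x + 1296 = (x - 6)^4.

χ_A(x) = (x - 6)^4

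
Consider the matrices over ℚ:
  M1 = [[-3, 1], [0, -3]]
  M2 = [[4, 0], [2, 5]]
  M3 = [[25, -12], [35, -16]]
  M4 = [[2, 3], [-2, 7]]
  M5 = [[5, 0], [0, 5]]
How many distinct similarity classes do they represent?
Characteristic polynomials: χ_{M1} = (x + 3)^2, χ_{M2} = (x - 5)(x - 4), χ_{M3} = (x - 5)(x - 4), χ_{M4} = (x - 5)(x - 4), χ_{M5} = (x - 5)^2.

{M1}: invariant factors (x + 3)^2.

{M2, M3, M4}: invariant factors (x - 5)(x - 4).

{M5}: invariant factors x - 5, x - 5.

Matrices are similar if and only if their invariant-factor lists agree; the partition into similarity classes is {M1}, {M2, M3, M4}, {M5}.

3 classes: {M1}, {M2, M3, M4}, {M5}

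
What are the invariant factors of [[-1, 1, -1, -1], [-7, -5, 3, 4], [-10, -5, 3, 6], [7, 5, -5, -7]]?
(x + 2)^2(x + 3)^2

The Jordan structure of A has elementary divisors (x + 3)^2, (x + 2)^2. Arranging the block sizes at each eigenvalue in decreasing order and taking row products gives the invariant factors.

Invariant factors (smallest first, each dividing the next): (x + 2)^2(x + 3)^2.

Check: the last factor (x + 2)^2(x + 3)^2 is the minimal polynomial, and the product (x + 2)^2(x + 3)^2 is the characteristic polynomial.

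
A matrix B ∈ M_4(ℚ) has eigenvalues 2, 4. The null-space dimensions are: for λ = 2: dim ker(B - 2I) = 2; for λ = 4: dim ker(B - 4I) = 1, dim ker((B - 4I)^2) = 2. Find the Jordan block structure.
Jordan blocks: (2, 1), (2, 1), (4, 2)

λ = 2: successive nullity increments [2] count blocks of size ≥ k; block sizes are [1, 1].
λ = 4: successive nullity increments [1, 1] count blocks of size ≥ k; block sizes are [2].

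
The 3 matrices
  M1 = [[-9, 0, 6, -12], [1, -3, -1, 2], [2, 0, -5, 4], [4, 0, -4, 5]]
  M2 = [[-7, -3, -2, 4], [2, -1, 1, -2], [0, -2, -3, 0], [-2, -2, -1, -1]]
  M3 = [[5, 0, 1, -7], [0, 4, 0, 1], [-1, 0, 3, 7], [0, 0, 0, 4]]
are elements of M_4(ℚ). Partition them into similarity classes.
3 classes: {M1}, {M2}, {M3}

Characteristic polynomials: χ_{M1} = (x + 3)^4, χ_{M2} = (x + 3)^4, χ_{M3} = (x - 4)^4.

{M1}: invariant factors x + 3, x + 3, (x + 3)^2.

{M2}: invariant factors x + 3, (x + 3)^3.

{M3}: invariant factors (x - 4)^2, (x - 4)^2.

Matrices are similar if and only if their invariant-factor lists agree; the partition into similarity classes is {M1}, {M2}, {M3}.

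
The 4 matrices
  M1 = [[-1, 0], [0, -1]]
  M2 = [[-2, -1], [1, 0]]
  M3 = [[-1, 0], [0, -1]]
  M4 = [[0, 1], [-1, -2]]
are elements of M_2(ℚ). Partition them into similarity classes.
2 classes: {M1, M3}, {M2, M4}

Characteristic polynomials: χ_{M1} = (x + 1)^2, χ_{M2} = (x + 1)^2, χ_{M3} = (x + 1)^2, χ_{M4} = (x + 1)^2.

{M1, M3}: invariant factors x + 1, x + 1.

{M2, M4}: invariant factors (x + 1)^2.

Matrices are similar if and only if their invariant-factor lists agree; the partition into similarity classes is {M1, M3}, {M2, M4}.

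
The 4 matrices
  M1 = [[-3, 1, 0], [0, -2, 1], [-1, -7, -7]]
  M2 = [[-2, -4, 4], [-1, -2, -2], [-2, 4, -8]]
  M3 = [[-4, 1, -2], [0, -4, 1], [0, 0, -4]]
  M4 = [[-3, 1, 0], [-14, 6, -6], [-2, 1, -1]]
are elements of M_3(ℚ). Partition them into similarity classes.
3 classes: {M1, M3}, {M2}, {M4}

Characteristic polynomials: χ_{M1} = (x + 4)^3, χ_{M2} = (x + 4)^3, χ_{M3} = (x + 4)^3, χ_{M4} = (x - 2)(x - 1)(x + 1).

{M1, M3}: invariant factors (x + 4)^3.

{M2}: invariant factors x + 4, (x + 4)^2.

{M4}: invariant factors (x - 2)(x - 1)(x + 1).

Matrices are similar if and only if their invariant-factor lists agree; the partition into similarity classes is {M1, M3}, {M2}, {M4}.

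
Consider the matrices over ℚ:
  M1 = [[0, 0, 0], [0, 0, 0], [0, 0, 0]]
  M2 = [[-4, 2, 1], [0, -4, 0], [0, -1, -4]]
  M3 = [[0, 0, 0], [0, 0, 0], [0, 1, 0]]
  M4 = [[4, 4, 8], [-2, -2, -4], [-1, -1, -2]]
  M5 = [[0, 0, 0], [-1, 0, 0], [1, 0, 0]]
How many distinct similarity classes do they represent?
Characteristic polynomials: χ_{M1} = x^3, χ_{M2} = (x + 4)^3, χ_{M3} = x^3, χ_{M4} = x^3, χ_{M5} = x^3.

{M1}: invariant factors x, x, x.

{M2}: invariant factors (x + 4)^3.

{M3, M4, M5}: invariant factors x, x^2.

Matrices are similar if and only if their invariant-factor lists agree; the partition into similarity classes is {M1}, {M2}, {M3, M4, M5}.

3 classes: {M1}, {M2}, {M3, M4, M5}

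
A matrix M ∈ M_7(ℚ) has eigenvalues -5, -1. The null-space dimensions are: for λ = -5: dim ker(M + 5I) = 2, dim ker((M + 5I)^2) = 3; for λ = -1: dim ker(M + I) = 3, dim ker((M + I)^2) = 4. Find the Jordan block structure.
Jordan blocks: (-5, 2), (-5, 1), (-1, 2), (-1, 1), (-1, 1)

λ = -5: successive nullity increments [2, 1] count blocks of size ≥ k; block sizes are [2, 1].
λ = -1: successive nullity increments [3, 1] count blocks of size ≥ k; block sizes are [2, 1, 1].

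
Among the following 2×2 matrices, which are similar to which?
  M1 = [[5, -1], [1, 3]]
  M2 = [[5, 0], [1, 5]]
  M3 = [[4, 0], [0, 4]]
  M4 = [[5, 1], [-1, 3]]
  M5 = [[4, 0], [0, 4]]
3 classes: {M1, M4}, {M2}, {M3, M5}

Characteristic polynomials: χ_{M1} = (x - 4)^2, χ_{M2} = (x - 5)^2, χ_{M3} = (x - 4)^2, χ_{M4} = (x - 4)^2, χ_{M5} = (x - 4)^2.

{M1, M4}: invariant factors (x - 4)^2.

{M2}: invariant factors (x - 5)^2.

{M3, M5}: invariant factors x - 4, x - 4.

Matrices are similar if and only if their invariant-factor lists agree; the partition into similarity classes is {M1, M4}, {M2}, {M3, M5}.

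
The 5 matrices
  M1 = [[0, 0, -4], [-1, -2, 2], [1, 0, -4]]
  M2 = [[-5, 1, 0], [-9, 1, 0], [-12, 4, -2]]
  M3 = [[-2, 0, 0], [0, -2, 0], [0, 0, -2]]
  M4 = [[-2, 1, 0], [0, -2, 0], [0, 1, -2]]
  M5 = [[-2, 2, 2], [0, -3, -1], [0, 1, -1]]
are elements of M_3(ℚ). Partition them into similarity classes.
2 classes: {M1, M2, M4, M5}, {M3}

Characteristic polynomials: χ_{M1} = (x + 2)^3, χ_{M2} = (x + 2)^3, χ_{M3} = (x + 2)^3, χ_{M4} = (x + 2)^3, χ_{M5} = (x + 2)^3.

{M1, M2, M4, M5}: invariant factors x + 2, (x + 2)^2.

{M3}: invariant factors x + 2, x + 2, x + 2.

Matrices are similar if and only if their invariant-factor lists agree; the partition into similarity classes is {M1, M2, M4, M5}, {M3}.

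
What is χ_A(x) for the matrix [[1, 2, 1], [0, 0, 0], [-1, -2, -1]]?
xI - A = [[x - 1, -2, -1], [0, x, 0], [1, 2, x + 1]].

Expanding det(xI - A) along the first row:
det(xI - A) = + (x - 1)·det([[x, 0], [2, x + 1]]) - (-2)·det([[0, 0], [1, x + 1]]) + (-1)·det([[0, x], [1, 2]]).

Evaluating gives χ_A(x) = x^3.

χ_A(x) = x^3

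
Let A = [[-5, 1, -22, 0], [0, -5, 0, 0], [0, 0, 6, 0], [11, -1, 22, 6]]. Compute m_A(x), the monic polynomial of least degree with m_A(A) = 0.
m_A(x) = (x - 6)(x + 5)^2

The characteristic polynomial factors as (x - 6)^2(x + 5)^2. The minimal polynomial is ∏(x - λ)^{k_λ} where k_λ is the size of the largest Jordan block at λ.

For λ = -5: rank(A + 5I) = 3, and the largest Jordan block has size 2 (the smallest k with rank((A + 5I)^k) = rank((A + 5I)^(k+1))).
For λ = 6: rank(A - 6I) = 2, and the largest Jordan block has size 1 (the smallest k with rank((A - 6I)^k) = rank((A - 6I)^(k+1))).

So m_A(x) = (x - 6)(x + 5)^2.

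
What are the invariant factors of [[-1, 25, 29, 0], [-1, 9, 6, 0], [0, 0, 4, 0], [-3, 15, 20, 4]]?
x - 4, (x - 4)^3

The Jordan structure of A has elementary divisors (x - 4)^3, (x - 4). Arranging the block sizes at each eigenvalue in decreasing order and taking row products gives the invariant factors.

Invariant factors (smallest first, each dividing the next): x - 4, (x - 4)^3.

Check: the last factor (x - 4)^3 is the minimal polynomial, and the product (x - 4)^4 is the characteristic polynomial.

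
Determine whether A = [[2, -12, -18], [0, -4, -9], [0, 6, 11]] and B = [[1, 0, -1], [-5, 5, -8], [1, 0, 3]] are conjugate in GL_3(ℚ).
Both have characteristic polynomial (x - 5)(x - 2)^2, but the minimal polynomial of A is (x - 5)(x - 2) while the minimal polynomial of B is (x - 5)(x - 2)^2. The minimal polynomial is a similarity invariant, so A and B are not similar.

No.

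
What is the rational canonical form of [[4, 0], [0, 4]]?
The invariant factors of A (the non-unit diagonal entries of the Smith normal form of xI - A over ℚ[x]) are x - 4, x - 4, each dividing the next. The characteristic polynomial is their product, (x - 4)^2.

The rational canonical form is the block-diagonal matrix of companion matrices C(f_i):
R = [[4, 0], [0, 4]].

R = [[4, 0], [0, 4]]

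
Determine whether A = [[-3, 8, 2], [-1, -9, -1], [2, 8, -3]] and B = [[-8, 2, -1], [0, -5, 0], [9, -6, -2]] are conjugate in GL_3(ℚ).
Two matrices over a field are similar if and only if they have the same invariant factors.

Both A and B have characteristic polynomial (x + 5)^3 and minimal polynomial (x + 5)^2. Computing further, both have invariant factors x + 5, (x + 5)^2. Hence A and B are similar.

Yes.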